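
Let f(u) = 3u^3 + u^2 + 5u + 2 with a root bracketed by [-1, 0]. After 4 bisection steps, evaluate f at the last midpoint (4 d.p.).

m = -0.5, f(m) = -0.625 (−); new bracket [-0.5, 0]
m = -0.25, f(m) = 0.765625 (+); new bracket [-0.5, -0.25]
m = -0.375, f(m) = 0.107422 (+); new bracket [-0.5, -0.375]
m = -0.4375, f(m) = -0.2473 (−); new bracket [-0.4375, -0.375]

-0.2473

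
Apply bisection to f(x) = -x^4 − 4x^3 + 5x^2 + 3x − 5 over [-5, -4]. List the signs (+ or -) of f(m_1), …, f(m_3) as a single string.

x = -4.5 gives f = 37.1875, positive; keep [-5, -4.5]
x = -4.75 gives f = 13.183594, positive; keep [-5, -4.75]
x = -4.875 gives f = -2.172119, negative; keep [-4.875, -4.75]

++-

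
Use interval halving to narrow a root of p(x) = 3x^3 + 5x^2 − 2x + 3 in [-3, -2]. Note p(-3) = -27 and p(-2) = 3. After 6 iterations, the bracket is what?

[-2.1875, -2.171875]

m = -2.5, p(m) = -7.625 (−); new bracket [-2.5, -2]
m = -2.25, p(m) = -1.359375 (−); new bracket [-2.25, -2]
m = -2.125, p(m) = 1.041016 (+); new bracket [-2.25, -2.125]
m = -2.1875, p(m) = -0.1018 (−); new bracket [-2.1875, -2.125]
m = -2.15625, p(m) = 0.4837 (+); new bracket [-2.1875, -2.15625]
m = -2.171875, p(m) = 0.1945 (+); new bracket [-2.1875, -2.171875]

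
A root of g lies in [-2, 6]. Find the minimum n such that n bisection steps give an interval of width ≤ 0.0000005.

Width after n steps is 8/2^n. Need 2^n ≥ 8/0.0000005 = 16000000.
2^23 = 8388608 < 16000000 ≤ 2^24 = 16777216, so n = 24.

24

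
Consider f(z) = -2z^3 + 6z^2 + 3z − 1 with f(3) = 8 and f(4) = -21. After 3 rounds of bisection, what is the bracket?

[3.375, 3.5]

m = 3.5, f(m) = -2.75 (−); new bracket [3, 3.5]
m = 3.25, f(m) = 3.46875 (+); new bracket [3.25, 3.5]
m = 3.375, f(m) = 0.582031 (+); new bracket [3.375, 3.5]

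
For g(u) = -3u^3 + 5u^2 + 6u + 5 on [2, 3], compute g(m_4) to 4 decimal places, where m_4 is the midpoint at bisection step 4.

-0.9944

midpoint 2.5: g = 4.375 > 0 → [2.5, 3]
midpoint 2.75: g = -3.078125 < 0 → [2.5, 2.75]
midpoint 2.625: g = 0.939453 > 0 → [2.625, 2.75]
midpoint 2.6875: g = -0.9944 < 0 → [2.625, 2.6875]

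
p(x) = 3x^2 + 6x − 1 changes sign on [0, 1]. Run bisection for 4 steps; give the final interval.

[0.125, 0.1875]

p(0.5) = 2.75 > 0, so the root lies in [0, 0.5]
p(0.25) = 0.6875 > 0, so the root lies in [0, 0.25]
p(0.125) = -0.203125 < 0, so the root lies in [0.125, 0.25]
p(0.1875) = 0.2305 > 0, so the root lies in [0.125, 0.1875]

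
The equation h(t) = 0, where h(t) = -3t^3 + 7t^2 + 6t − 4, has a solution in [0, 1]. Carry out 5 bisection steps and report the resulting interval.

m = 0.5, h(m) = 0.375 (+); new bracket [0, 0.5]
m = 0.25, h(m) = -2.109375 (−); new bracket [0.25, 0.5]
m = 0.375, h(m) = -0.923828 (−); new bracket [0.375, 0.5]
m = 0.4375, h(m) = -0.2864 (−); new bracket [0.4375, 0.5]
m = 0.46875, h(m) = 0.0416 (+); new bracket [0.4375, 0.46875]

[0.4375, 0.46875]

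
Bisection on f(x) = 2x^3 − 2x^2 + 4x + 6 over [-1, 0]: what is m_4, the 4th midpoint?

-0.8125

m = -0.5, f(m) = 3.25 (+); new bracket [-1, -0.5]
m = -0.75, f(m) = 1.03125 (+); new bracket [-1, -0.75]
m = -0.875, f(m) = -0.371094 (−); new bracket [-0.875, -0.75]
m = -0.8125, f(m) = 0.3569 (+); new bracket [-0.875, -0.8125]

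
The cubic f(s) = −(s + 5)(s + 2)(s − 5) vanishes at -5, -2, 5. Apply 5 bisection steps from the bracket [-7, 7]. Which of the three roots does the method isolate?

5

m = 0, f(m) = 50 (+); new bracket [0, 7]
m = 3.5, f(m) = 70.125 (+); new bracket [3.5, 7]
m = 5.25, f(m) = -18.578125 (−); new bracket [3.5, 5.25]
m = 4.375, f(m) = 37.3535 (+); new bracket [4.375, 5.25]
m = 4.8125, f(m) = 12.5339 (+); new bracket [4.8125, 5.25]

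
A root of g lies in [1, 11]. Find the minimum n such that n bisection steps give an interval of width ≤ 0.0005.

15

Width after n steps is 10/2^n. Need 2^n ≥ 10/0.0005 = 20000.
2^14 = 16384 < 20000 ≤ 2^15 = 32768, so n = 15.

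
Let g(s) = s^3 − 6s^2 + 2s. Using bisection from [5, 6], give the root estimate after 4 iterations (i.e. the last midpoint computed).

g(5.5) = -4.125 < 0, so the root lies in [5.5, 6]
g(5.75) = 3.234375 > 0, so the root lies in [5.5, 5.75]
g(5.625) = -0.615234 < 0, so the root lies in [5.625, 5.75]
g(5.6875) = 1.2664 > 0, so the root lies in [5.625, 5.6875]

5.6875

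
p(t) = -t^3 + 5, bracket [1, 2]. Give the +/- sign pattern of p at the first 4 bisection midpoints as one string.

m = 1.5, p(m) = 1.625 (+); new bracket [1.5, 2]
m = 1.75, p(m) = -0.359375 (−); new bracket [1.5, 1.75]
m = 1.625, p(m) = 0.708984 (+); new bracket [1.625, 1.75]
m = 1.6875, p(m) = 0.1946 (+); new bracket [1.6875, 1.75]

+-++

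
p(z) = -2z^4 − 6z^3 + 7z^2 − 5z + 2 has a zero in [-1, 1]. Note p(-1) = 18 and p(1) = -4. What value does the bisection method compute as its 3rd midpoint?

midpoint 0: p = 2 > 0 → [0, 1]
midpoint 0.5: p = 0.375 > 0 → [0.5, 1]
midpoint 0.75: p = -0.976562 < 0 → [0.5, 0.75]

0.75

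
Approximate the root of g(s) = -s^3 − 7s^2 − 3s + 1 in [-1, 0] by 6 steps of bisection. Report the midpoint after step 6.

-0.703125

s = -0.5 gives g = 0.875, positive; keep [-1, -0.5]
s = -0.75 gives g = -0.265625, negative; keep [-0.75, -0.5]
s = -0.625 gives g = 0.384766, positive; keep [-0.75, -0.625]
s = -0.6875 gives g = 0.0789, positive; keep [-0.75, -0.6875]
s = -0.71875 gives g = -0.0887, negative; keep [-0.71875, -0.6875]
s = -0.703125 gives g = -0.0037, negative; keep [-0.703125, -0.6875]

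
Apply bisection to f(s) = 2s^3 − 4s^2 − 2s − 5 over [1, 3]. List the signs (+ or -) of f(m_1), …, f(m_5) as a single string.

--+--

m = 2, f(m) = -9 (−); new bracket [2, 3]
m = 2.5, f(m) = -3.75 (−); new bracket [2.5, 3]
m = 2.75, f(m) = 0.84375 (+); new bracket [2.5, 2.75]
m = 2.625, f(m) = -1.6367 (−); new bracket [2.625, 2.75]
m = 2.6875, f(m) = -0.4438 (−); new bracket [2.6875, 2.75]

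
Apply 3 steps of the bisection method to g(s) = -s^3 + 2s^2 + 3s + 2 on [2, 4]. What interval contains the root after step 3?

m = 3, g(m) = 2 (+); new bracket [3, 4]
m = 3.5, g(m) = -5.875 (−); new bracket [3, 3.5]
m = 3.25, g(m) = -1.453125 (−); new bracket [3, 3.25]

[3, 3.25]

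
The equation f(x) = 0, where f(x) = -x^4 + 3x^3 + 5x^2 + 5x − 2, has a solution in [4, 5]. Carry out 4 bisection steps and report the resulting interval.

f(4.5) = -14.9375 < 0, so the root lies in [4, 4.5]
f(4.25) = 13.605469 > 0, so the root lies in [4.25, 4.5]
f(4.375) = 0.435303 > 0, so the root lies in [4.375, 4.5]
f(4.4375) = -6.9651 < 0, so the root lies in [4.375, 4.4375]

[4.375, 4.4375]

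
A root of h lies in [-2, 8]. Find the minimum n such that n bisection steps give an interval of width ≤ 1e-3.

Width after n steps is 10/2^n. Need 2^n ≥ 10/1e-3 = 10000.
2^13 = 8192 < 10000 ≤ 2^14 = 16384, so n = 14.

14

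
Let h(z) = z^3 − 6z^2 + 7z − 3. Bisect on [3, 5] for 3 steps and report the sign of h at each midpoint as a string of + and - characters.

m = 4, h(m) = -7 (−); new bracket [4, 5]
m = 4.5, h(m) = -1.875 (−); new bracket [4.5, 5]
m = 4.75, h(m) = 2.046875 (+); new bracket [4.5, 4.75]

--+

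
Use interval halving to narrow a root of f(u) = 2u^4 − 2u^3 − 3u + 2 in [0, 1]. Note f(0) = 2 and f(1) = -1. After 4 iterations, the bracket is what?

f(0.5) = 0.375 > 0, so the root lies in [0.5, 1]
f(0.75) = -0.460938 < 0, so the root lies in [0.5, 0.75]
f(0.625) = -0.058105 < 0, so the root lies in [0.5, 0.625]
f(0.5625) = 0.1568 > 0, so the root lies in [0.5625, 0.625]

[0.5625, 0.625]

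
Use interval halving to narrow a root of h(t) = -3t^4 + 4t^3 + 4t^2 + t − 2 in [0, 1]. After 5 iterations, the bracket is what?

[0.5, 0.53125]

m = 0.5, h(m) = -0.1875 (−); new bracket [0.5, 1]
m = 0.75, h(m) = 1.738281 (+); new bracket [0.5, 0.75]
m = 0.625, h(m) = 0.706299 (+); new bracket [0.5, 0.625]
m = 0.5625, h(m) = 0.2397 (+); new bracket [0.5, 0.5625]
m = 0.53125, h(m) = 0.0209 (+); new bracket [0.5, 0.53125]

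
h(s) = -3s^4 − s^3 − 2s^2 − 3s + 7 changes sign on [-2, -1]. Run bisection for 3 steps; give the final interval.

[-1.375, -1.25]

s = -1.5 gives h = -4.8125, negative; keep [-1.5, -1]
s = -1.25 gives h = 2.253906, positive; keep [-1.5, -1.25]
s = -1.375 gives h = -0.780029, negative; keep [-1.375, -1.25]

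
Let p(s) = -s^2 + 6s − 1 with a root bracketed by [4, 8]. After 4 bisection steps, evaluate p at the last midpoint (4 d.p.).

0.4375

s = 6 gives p = -1, negative; keep [4, 6]
s = 5 gives p = 4, positive; keep [5, 6]
s = 5.5 gives p = 1.75, positive; keep [5.5, 6]
s = 5.75 gives p = 0.4375, positive; keep [5.75, 6]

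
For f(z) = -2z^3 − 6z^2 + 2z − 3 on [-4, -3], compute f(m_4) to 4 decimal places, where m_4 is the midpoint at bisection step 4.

0.4644

f(-3.5) = 2.25 > 0, so the root lies in [-3.5, -3]
f(-3.25) = -4.21875 < 0, so the root lies in [-3.5, -3.25]
f(-3.375) = -1.207031 < 0, so the root lies in [-3.5, -3.375]
f(-3.4375) = 0.4644 > 0, so the root lies in [-3.4375, -3.375]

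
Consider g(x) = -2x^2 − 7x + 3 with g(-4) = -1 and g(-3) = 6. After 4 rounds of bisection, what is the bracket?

[-3.9375, -3.875]

m = -3.5, g(m) = 3 (+); new bracket [-4, -3.5]
m = -3.75, g(m) = 1.125 (+); new bracket [-4, -3.75]
m = -3.875, g(m) = 0.09375 (+); new bracket [-4, -3.875]
m = -3.9375, g(m) = -0.4453 (−); new bracket [-3.9375, -3.875]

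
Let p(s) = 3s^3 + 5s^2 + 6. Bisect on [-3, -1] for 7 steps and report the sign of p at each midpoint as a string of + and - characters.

p(-2) = 2 > 0, so the root lies in [-3, -2]
p(-2.5) = -9.625 < 0, so the root lies in [-2.5, -2]
p(-2.25) = -2.859375 < 0, so the root lies in [-2.25, -2]
p(-2.125) = -0.209 < 0, so the root lies in [-2.125, -2]
p(-2.0625) = 0.9485 > 0, so the root lies in [-2.125, -2.0625]
p(-2.09375) = 0.3833 > 0, so the root lies in [-2.125, -2.09375]
p(-2.109375) = 0.0906 > 0, so the root lies in [-2.125, -2.109375]

+---+++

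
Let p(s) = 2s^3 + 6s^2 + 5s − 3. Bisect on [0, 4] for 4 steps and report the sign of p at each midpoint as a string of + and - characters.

+++-

p(2) = 47 > 0, so the root lies in [0, 2]
p(1) = 10 > 0, so the root lies in [0, 1]
p(0.5) = 1.25 > 0, so the root lies in [0, 0.5]
p(0.25) = -1.3438 < 0, so the root lies in [0.25, 0.5]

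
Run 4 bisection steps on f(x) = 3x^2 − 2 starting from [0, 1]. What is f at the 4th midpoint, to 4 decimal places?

-0.0195

m = 0.5, f(m) = -1.25 (−); new bracket [0.5, 1]
m = 0.75, f(m) = -0.3125 (−); new bracket [0.75, 1]
m = 0.875, f(m) = 0.296875 (+); new bracket [0.75, 0.875]
m = 0.8125, f(m) = -0.0195 (−); new bracket [0.8125, 0.875]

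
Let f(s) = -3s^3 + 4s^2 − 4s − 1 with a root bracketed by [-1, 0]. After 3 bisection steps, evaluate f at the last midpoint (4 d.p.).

s = -0.5 gives f = 2.375, positive; keep [-0.5, 0]
s = -0.25 gives f = 0.296875, positive; keep [-0.25, 0]
s = -0.125 gives f = -0.431641, negative; keep [-0.25, -0.125]

-0.4316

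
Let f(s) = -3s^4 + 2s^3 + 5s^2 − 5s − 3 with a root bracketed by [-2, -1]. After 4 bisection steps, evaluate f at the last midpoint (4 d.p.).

0.6735

s = -1.5 gives f = -6.1875, negative; keep [-1.5, -1]
s = -1.25 gives f = -0.167969, negative; keep [-1.25, -1]
s = -1.125 gives f = 1.300049, positive; keep [-1.25, -1.125]
s = -1.1875 gives f = 0.6735, positive; keep [-1.25, -1.1875]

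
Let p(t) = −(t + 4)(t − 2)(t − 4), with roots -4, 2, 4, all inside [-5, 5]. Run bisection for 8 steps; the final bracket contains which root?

m = 0, p(m) = -32 (−); new bracket [-5, 0]
m = -2.5, p(m) = -43.875 (−); new bracket [-5, -2.5]
m = -3.75, p(m) = -11.140625 (−); new bracket [-5, -3.75]
m = -4.375, p(m) = 20.0215 (+); new bracket [-4.375, -3.75]
m = -4.0625, p(m) = 3.0549 (+); new bracket [-4.0625, -3.75]
m = -3.90625, p(m) = -4.3778 (−); new bracket [-4.0625, -3.90625]
m = -3.984375, p(m) = -0.7466 (−); new bracket [-4.0625, -3.984375]
m = -4.0234375, p(m) = 1.1327 (+); new bracket [-4.0234375, -3.984375]

-4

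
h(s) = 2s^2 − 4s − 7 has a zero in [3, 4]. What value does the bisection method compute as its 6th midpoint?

3.109375

s = 3.5 gives h = 3.5, positive; keep [3, 3.5]
s = 3.25 gives h = 1.125, positive; keep [3, 3.25]
s = 3.125 gives h = 0.03125, positive; keep [3, 3.125]
s = 3.0625 gives h = -0.4922, negative; keep [3.0625, 3.125]
s = 3.09375 gives h = -0.2324, negative; keep [3.09375, 3.125]
s = 3.109375 gives h = -0.1011, negative; keep [3.109375, 3.125]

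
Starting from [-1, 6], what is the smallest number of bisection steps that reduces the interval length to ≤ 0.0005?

Width after n steps is 7/2^n. Need 2^n ≥ 7/0.0005 = 14000.
2^13 = 8192 < 14000 ≤ 2^14 = 16384, so n = 14.

14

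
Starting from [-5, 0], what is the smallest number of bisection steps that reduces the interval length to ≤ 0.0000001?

26

Width after n steps is 5/2^n. Need 2^n ≥ 5/0.0000001 = 50000000.
2^25 = 33554432 < 50000000 ≤ 2^26 = 67108864, so n = 26.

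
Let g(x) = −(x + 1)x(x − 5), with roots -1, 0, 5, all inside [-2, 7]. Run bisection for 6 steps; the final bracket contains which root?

5

m = 2.5, g(m) = 21.875 (+); new bracket [2.5, 7]
m = 4.75, g(m) = 6.828125 (+); new bracket [4.75, 7]
m = 5.875, g(m) = -35.341797 (−); new bracket [4.75, 5.875]
m = 5.3125, g(m) = -10.4797 (−); new bracket [4.75, 5.3125]
m = 5.03125, g(m) = -0.9483 (−); new bracket [4.75, 5.03125]
m = 4.890625, g(m) = 3.151 (+); new bracket [4.890625, 5.03125]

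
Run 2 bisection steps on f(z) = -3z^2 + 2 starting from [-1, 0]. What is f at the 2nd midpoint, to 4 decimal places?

m = -0.5, f(m) = 1.25 (+); new bracket [-1, -0.5]
m = -0.75, f(m) = 0.3125 (+); new bracket [-1, -0.75]

0.3125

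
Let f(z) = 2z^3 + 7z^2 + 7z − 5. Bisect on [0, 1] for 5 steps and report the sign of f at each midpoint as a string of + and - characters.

+---+

midpoint 0.5: f = 0.5 > 0 → [0, 0.5]
midpoint 0.25: f = -2.78125 < 0 → [0.25, 0.5]
midpoint 0.375: f = -1.285156 < 0 → [0.375, 0.5]
midpoint 0.4375: f = -0.4302 < 0 → [0.4375, 0.5]
midpoint 0.46875: f = 0.0253 > 0 → [0.4375, 0.46875]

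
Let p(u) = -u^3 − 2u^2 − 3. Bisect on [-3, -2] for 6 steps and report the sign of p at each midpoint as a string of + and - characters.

+-----

midpoint -2.5: p = 0.125 > 0 → [-2.5, -2]
midpoint -2.25: p = -1.734375 < 0 → [-2.5, -2.25]
midpoint -2.375: p = -0.884766 < 0 → [-2.5, -2.375]
midpoint -2.4375: p = -0.4006 < 0 → [-2.5, -2.4375]
midpoint -2.46875: p = -0.1431 < 0 → [-2.5, -2.46875]
midpoint -2.484375: p = -0.0104 < 0 → [-2.5, -2.484375]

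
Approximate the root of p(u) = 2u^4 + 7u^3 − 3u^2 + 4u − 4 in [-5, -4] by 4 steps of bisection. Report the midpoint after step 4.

u = -4.5 gives p = 99.5, positive; keep [-4.5, -4]
u = -4.25 gives p = 39.960938, positive; keep [-4.25, -4]
u = -4.125 gives p = 16.189941, positive; keep [-4.125, -4]
u = -4.0625 gives p = 5.6663, positive; keep [-4.0625, -4]

-4.0625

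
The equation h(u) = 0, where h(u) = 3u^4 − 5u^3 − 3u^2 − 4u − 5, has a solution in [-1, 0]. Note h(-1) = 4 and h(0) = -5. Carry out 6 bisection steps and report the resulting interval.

midpoint -0.5: h = -2.9375 < 0 → [-1, -0.5]
midpoint -0.75: h = -0.628906 < 0 → [-1, -0.75]
midpoint -0.875: h = 1.311279 > 0 → [-0.875, -0.75]
midpoint -0.8125: h = 0.2588 > 0 → [-0.8125, -0.75]
midpoint -0.78125: h = -0.2043 < 0 → [-0.8125, -0.78125]
midpoint -0.796875: h = 0.0223 > 0 → [-0.796875, -0.78125]

[-0.796875, -0.78125]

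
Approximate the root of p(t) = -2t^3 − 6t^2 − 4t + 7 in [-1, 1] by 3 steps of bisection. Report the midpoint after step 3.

0.75

t = 0 gives p = 7, positive; keep [0, 1]
t = 0.5 gives p = 3.25, positive; keep [0.5, 1]
t = 0.75 gives p = -0.21875, negative; keep [0.5, 0.75]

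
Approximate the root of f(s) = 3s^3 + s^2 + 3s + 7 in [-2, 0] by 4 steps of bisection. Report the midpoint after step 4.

-1.125

midpoint -1: f = 2 > 0 → [-2, -1]
midpoint -1.5: f = -5.375 < 0 → [-1.5, -1]
midpoint -1.25: f = -1.046875 < 0 → [-1.25, -1]
midpoint -1.125: f = 0.6191 > 0 → [-1.25, -1.125]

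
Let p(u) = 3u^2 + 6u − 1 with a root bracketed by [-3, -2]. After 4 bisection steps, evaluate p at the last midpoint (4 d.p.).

p(-2.5) = 2.75 > 0, so the root lies in [-2.5, -2]
p(-2.25) = 0.6875 > 0, so the root lies in [-2.25, -2]
p(-2.125) = -0.203125 < 0, so the root lies in [-2.25, -2.125]
p(-2.1875) = 0.2305 > 0, so the root lies in [-2.1875, -2.125]

0.2305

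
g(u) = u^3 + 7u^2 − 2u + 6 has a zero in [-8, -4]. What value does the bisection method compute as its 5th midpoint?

-7.375

u = -6 gives g = 54, positive; keep [-8, -6]
u = -7 gives g = 20, positive; keep [-8, -7]
u = -7.5 gives g = -7.125, negative; keep [-7.5, -7]
u = -7.25 gives g = 7.3594, positive; keep [-7.5, -7.25]
u = -7.375 gives g = 0.3535, positive; keep [-7.5, -7.375]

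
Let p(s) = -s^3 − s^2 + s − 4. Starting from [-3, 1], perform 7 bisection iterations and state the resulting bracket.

[-2.25, -2.21875]

midpoint -1: p = -5 < 0 → [-3, -1]
midpoint -2: p = -2 < 0 → [-3, -2]
midpoint -2.5: p = 2.875 > 0 → [-2.5, -2]
midpoint -2.25: p = 0.0781 > 0 → [-2.25, -2]
midpoint -2.125: p = -1.0449 < 0 → [-2.25, -2.125]
midpoint -2.1875: p = -0.5051 < 0 → [-2.25, -2.1875]
midpoint -2.21875: p = -0.219 < 0 → [-2.25, -2.21875]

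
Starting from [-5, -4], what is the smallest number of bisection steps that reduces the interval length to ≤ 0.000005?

18

Width after n steps is 1/2^n. Need 2^n ≥ 1/0.000005 = 200000.
2^17 = 131072 < 200000 ≤ 2^18 = 262144, so n = 18.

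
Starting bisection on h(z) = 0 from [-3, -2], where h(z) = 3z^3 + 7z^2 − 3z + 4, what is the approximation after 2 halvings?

-2.75

midpoint -2.5: h = 8.375 > 0 → [-3, -2.5]
midpoint -2.75: h = 2.796875 > 0 → [-3, -2.75]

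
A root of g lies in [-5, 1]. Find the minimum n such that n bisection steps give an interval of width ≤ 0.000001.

23

Width after n steps is 6/2^n. Need 2^n ≥ 6/0.000001 = 6000000.
2^22 = 4194304 < 6000000 ≤ 2^23 = 8388608, so n = 23.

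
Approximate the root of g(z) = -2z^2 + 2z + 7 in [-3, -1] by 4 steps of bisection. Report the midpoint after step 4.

-1.375

midpoint -2: g = -5 < 0 → [-2, -1]
midpoint -1.5: g = -0.5 < 0 → [-1.5, -1]
midpoint -1.25: g = 1.375 > 0 → [-1.5, -1.25]
midpoint -1.375: g = 0.4688 > 0 → [-1.5, -1.375]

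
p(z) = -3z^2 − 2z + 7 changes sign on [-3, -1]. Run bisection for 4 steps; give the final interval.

[-2, -1.875]

m = -2, p(m) = -1 (−); new bracket [-2, -1]
m = -1.5, p(m) = 3.25 (+); new bracket [-2, -1.5]
m = -1.75, p(m) = 1.3125 (+); new bracket [-2, -1.75]
m = -1.875, p(m) = 0.2031 (+); new bracket [-2, -1.875]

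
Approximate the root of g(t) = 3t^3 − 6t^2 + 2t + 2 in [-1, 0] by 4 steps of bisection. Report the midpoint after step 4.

g(-0.5) = -0.875 < 0, so the root lies in [-0.5, 0]
g(-0.25) = 1.078125 > 0, so the root lies in [-0.5, -0.25]
g(-0.375) = 0.248047 > 0, so the root lies in [-0.5, -0.375]
g(-0.4375) = -0.2747 < 0, so the root lies in [-0.4375, -0.375]

-0.4375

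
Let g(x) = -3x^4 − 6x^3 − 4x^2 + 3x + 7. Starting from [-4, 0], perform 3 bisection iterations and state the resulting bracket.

x = -2 gives g = -15, negative; keep [-2, 0]
x = -1 gives g = 3, positive; keep [-2, -1]
x = -1.5 gives g = -1.4375, negative; keep [-1.5, -1]

[-1.5, -1]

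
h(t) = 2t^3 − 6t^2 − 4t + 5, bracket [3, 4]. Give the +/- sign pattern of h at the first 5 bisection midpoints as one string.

+-+--

m = 3.5, h(m) = 3.25 (+); new bracket [3, 3.5]
m = 3.25, h(m) = -2.71875 (−); new bracket [3.25, 3.5]
m = 3.375, h(m) = 0.042969 (+); new bracket [3.25, 3.375]
m = 3.3125, h(m) = -1.3921 (−); new bracket [3.3125, 3.375]
m = 3.34375, h(m) = -0.6883 (−); new bracket [3.34375, 3.375]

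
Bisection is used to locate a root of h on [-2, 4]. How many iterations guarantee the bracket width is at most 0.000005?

21

Width after n steps is 6/2^n. Need 2^n ≥ 6/0.000005 = 1200000.
2^20 = 1048576 < 1200000 ≤ 2^21 = 2097152, so n = 21.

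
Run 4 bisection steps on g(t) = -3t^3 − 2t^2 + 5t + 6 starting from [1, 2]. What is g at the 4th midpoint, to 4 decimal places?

0.1433

m = 1.5, g(m) = -1.125 (−); new bracket [1, 1.5]
m = 1.25, g(m) = 3.265625 (+); new bracket [1.25, 1.5]
m = 1.375, g(m) = 1.294922 (+); new bracket [1.375, 1.5]
m = 1.4375, g(m) = 0.1433 (+); new bracket [1.4375, 1.5]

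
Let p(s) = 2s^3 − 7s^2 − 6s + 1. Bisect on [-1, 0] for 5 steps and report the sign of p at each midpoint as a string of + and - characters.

midpoint -0.5: p = 2 > 0 → [-1, -0.5]
midpoint -0.75: p = 0.71875 > 0 → [-1, -0.75]
midpoint -0.875: p = -0.449219 < 0 → [-0.875, -0.75]
midpoint -0.8125: p = 0.1812 > 0 → [-0.875, -0.8125]
midpoint -0.84375: p = -0.1223 < 0 → [-0.84375, -0.8125]

++-+-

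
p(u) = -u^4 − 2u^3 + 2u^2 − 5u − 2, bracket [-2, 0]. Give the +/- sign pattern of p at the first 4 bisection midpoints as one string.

u = -1 gives p = 6, positive; keep [-1, 0]
u = -0.5 gives p = 1.1875, positive; keep [-0.5, 0]
u = -0.25 gives p = -0.597656, negative; keep [-0.5, -0.25]
u = -0.375 gives p = 0.2419, positive; keep [-0.375, -0.25]

++-+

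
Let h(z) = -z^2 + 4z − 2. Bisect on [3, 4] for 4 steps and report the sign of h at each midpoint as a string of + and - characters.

-++-

midpoint 3.5: h = -0.25 < 0 → [3, 3.5]
midpoint 3.25: h = 0.4375 > 0 → [3.25, 3.5]
midpoint 3.375: h = 0.109375 > 0 → [3.375, 3.5]
midpoint 3.4375: h = -0.0664 < 0 → [3.375, 3.4375]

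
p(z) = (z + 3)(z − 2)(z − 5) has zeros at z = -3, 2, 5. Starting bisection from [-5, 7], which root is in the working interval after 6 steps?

-3

z = 1 gives p = 16, positive; keep [-5, 1]
z = -2 gives p = 28, positive; keep [-5, -2]
z = -3.5 gives p = -23.375, negative; keep [-3.5, -2]
z = -2.75 gives p = 9.2031, positive; keep [-3.5, -2.75]
z = -3.125 gives p = -5.2051, negative; keep [-3.125, -2.75]
z = -2.9375 gives p = 2.4495, positive; keep [-3.125, -2.9375]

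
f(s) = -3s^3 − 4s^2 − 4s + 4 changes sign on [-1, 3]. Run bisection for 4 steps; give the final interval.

[0.5, 0.75]

m = 1, f(m) = -7 (−); new bracket [-1, 1]
m = 0, f(m) = 4 (+); new bracket [0, 1]
m = 0.5, f(m) = 0.625 (+); new bracket [0.5, 1]
m = 0.75, f(m) = -2.5156 (−); new bracket [0.5, 0.75]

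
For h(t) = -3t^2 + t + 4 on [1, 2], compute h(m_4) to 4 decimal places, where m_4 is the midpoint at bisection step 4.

m = 1.5, h(m) = -1.25 (−); new bracket [1, 1.5]
m = 1.25, h(m) = 0.5625 (+); new bracket [1.25, 1.5]
m = 1.375, h(m) = -0.296875 (−); new bracket [1.25, 1.375]
m = 1.3125, h(m) = 0.1445 (+); new bracket [1.3125, 1.375]

0.1445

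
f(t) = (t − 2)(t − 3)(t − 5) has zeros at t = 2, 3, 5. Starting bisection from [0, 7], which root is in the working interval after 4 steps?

t = 3.5 gives f = -1.125, negative; keep [3.5, 7]
t = 5.25 gives f = 1.828125, positive; keep [3.5, 5.25]
t = 4.375 gives f = -2.041016, negative; keep [4.375, 5.25]
t = 4.8125 gives f = -0.9558, negative; keep [4.8125, 5.25]

5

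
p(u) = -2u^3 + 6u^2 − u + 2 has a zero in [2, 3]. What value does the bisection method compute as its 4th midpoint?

midpoint 2.5: p = 5.75 > 0 → [2.5, 3]
midpoint 2.75: p = 3.03125 > 0 → [2.75, 3]
midpoint 2.875: p = 1.191406 > 0 → [2.875, 3]
midpoint 2.9375: p = 0.1411 > 0 → [2.9375, 3]

2.9375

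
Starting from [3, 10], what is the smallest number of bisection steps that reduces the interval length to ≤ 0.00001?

20

Width after n steps is 7/2^n. Need 2^n ≥ 7/0.00001 = 700000.
2^19 = 524288 < 700000 ≤ 2^20 = 1048576, so n = 20.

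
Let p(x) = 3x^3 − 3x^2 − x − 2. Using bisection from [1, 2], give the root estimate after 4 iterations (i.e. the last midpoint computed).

midpoint 1.5: p = -0.125 < 0 → [1.5, 2]
midpoint 1.75: p = 3.140625 > 0 → [1.5, 1.75]
midpoint 1.625: p = 1.326172 > 0 → [1.5, 1.625]
midpoint 1.5625: p = 0.5574 > 0 → [1.5, 1.5625]

1.5625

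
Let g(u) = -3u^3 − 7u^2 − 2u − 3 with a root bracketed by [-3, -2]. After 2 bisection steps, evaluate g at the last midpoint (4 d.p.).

0.2344

u = -2.5 gives g = 5.125, positive; keep [-2.5, -2]
u = -2.25 gives g = 0.234375, positive; keep [-2.25, -2]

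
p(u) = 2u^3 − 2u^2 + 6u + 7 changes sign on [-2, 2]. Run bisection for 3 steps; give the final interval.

u = 0 gives p = 7, positive; keep [-2, 0]
u = -1 gives p = -3, negative; keep [-1, 0]
u = -0.5 gives p = 3.25, positive; keep [-1, -0.5]

[-1, -0.5]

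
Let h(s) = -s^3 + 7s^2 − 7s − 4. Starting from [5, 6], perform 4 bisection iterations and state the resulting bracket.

[5.625, 5.6875]

s = 5.5 gives h = 2.875, positive; keep [5.5, 6]
s = 5.75 gives h = -2.921875, negative; keep [5.5, 5.75]
s = 5.625 gives h = 0.130859, positive; keep [5.625, 5.75]
s = 5.6875 gives h = -1.3562, negative; keep [5.625, 5.6875]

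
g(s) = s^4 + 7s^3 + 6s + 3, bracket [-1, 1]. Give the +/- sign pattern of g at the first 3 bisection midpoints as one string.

s = 0 gives g = 3, positive; keep [-1, 0]
s = -0.5 gives g = -0.8125, negative; keep [-0.5, 0]
s = -0.25 gives g = 1.394531, positive; keep [-0.5, -0.25]

+-+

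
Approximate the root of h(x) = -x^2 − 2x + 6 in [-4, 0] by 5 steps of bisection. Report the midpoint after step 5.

x = -2 gives h = 6, positive; keep [-4, -2]
x = -3 gives h = 3, positive; keep [-4, -3]
x = -3.5 gives h = 0.75, positive; keep [-4, -3.5]
x = -3.75 gives h = -0.5625, negative; keep [-3.75, -3.5]
x = -3.625 gives h = 0.1094, positive; keep [-3.75, -3.625]

-3.625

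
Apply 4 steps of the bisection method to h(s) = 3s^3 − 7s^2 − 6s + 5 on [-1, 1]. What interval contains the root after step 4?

[0.5, 0.625]

h(0) = 5 > 0, so the root lies in [0, 1]
h(0.5) = 0.625 > 0, so the root lies in [0.5, 1]
h(0.75) = -2.171875 < 0, so the root lies in [0.5, 0.75]
h(0.625) = -0.752 < 0, so the root lies in [0.5, 0.625]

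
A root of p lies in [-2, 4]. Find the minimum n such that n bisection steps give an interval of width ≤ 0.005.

Width after n steps is 6/2^n. Need 2^n ≥ 6/0.005 = 1200.
2^10 = 1024 < 1200 ≤ 2^11 = 2048, so n = 11.

11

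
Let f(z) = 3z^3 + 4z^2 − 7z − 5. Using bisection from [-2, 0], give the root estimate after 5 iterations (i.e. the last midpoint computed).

midpoint -1: f = 3 > 0 → [-1, 0]
midpoint -0.5: f = -0.875 < 0 → [-1, -0.5]
midpoint -0.75: f = 1.234375 > 0 → [-0.75, -0.5]
midpoint -0.625: f = 0.2051 > 0 → [-0.625, -0.5]
midpoint -0.5625: f = -0.3308 < 0 → [-0.625, -0.5625]

-0.5625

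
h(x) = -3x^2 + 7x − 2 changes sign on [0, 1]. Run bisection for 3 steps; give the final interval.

x = 0.5 gives h = 0.75, positive; keep [0, 0.5]
x = 0.25 gives h = -0.4375, negative; keep [0.25, 0.5]
x = 0.375 gives h = 0.203125, positive; keep [0.25, 0.375]

[0.25, 0.375]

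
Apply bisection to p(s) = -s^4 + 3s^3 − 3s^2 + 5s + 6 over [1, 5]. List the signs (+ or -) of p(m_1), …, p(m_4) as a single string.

m = 3, p(m) = -6 (−); new bracket [1, 3]
m = 2, p(m) = 12 (+); new bracket [2, 3]
m = 2.5, p(m) = 7.5625 (+); new bracket [2.5, 3]
m = 2.75, p(m) = 2.2617 (+); new bracket [2.75, 3]

-+++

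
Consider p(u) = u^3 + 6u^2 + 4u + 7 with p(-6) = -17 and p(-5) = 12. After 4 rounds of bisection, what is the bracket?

[-5.5625, -5.5]

midpoint -5.5: p = 0.125 > 0 → [-6, -5.5]
midpoint -5.75: p = -7.734375 < 0 → [-5.75, -5.5]
midpoint -5.625: p = -3.634766 < 0 → [-5.625, -5.5]
midpoint -5.5625: p = -1.7131 < 0 → [-5.5625, -5.5]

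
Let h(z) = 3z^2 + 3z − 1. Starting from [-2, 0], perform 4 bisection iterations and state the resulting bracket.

[-1.375, -1.25]

z = -1 gives h = -1, negative; keep [-2, -1]
z = -1.5 gives h = 1.25, positive; keep [-1.5, -1]
z = -1.25 gives h = -0.0625, negative; keep [-1.5, -1.25]
z = -1.375 gives h = 0.5469, positive; keep [-1.375, -1.25]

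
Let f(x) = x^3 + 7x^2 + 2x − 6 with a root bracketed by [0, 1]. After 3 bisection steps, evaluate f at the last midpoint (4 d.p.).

m = 0.5, f(m) = -3.125 (−); new bracket [0.5, 1]
m = 0.75, f(m) = -0.140625 (−); new bracket [0.75, 1]
m = 0.875, f(m) = 1.779297 (+); new bracket [0.75, 0.875]

1.7793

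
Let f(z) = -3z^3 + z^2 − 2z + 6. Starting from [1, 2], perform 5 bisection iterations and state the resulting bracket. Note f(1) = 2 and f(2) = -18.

[1.1875, 1.21875]

m = 1.5, f(m) = -4.875 (−); new bracket [1, 1.5]
m = 1.25, f(m) = -0.796875 (−); new bracket [1, 1.25]
m = 1.125, f(m) = 0.744141 (+); new bracket [1.125, 1.25]
m = 1.1875, f(m) = 0.0115 (+); new bracket [1.1875, 1.25]
m = 1.21875, f(m) = -0.383 (−); new bracket [1.1875, 1.21875]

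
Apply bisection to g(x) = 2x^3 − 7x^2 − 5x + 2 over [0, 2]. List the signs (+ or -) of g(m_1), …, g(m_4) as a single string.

--+-

m = 1, g(m) = -8 (−); new bracket [0, 1]
m = 0.5, g(m) = -2 (−); new bracket [0, 0.5]
m = 0.25, g(m) = 0.34375 (+); new bracket [0.25, 0.5]
m = 0.375, g(m) = -0.7539 (−); new bracket [0.25, 0.375]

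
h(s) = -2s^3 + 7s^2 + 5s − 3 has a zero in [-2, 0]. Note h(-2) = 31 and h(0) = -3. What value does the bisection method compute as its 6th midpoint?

h(-1) = 1 > 0, so the root lies in [-1, 0]
h(-0.5) = -3.5 < 0, so the root lies in [-1, -0.5]
h(-0.75) = -1.96875 < 0, so the root lies in [-1, -0.75]
h(-0.875) = -0.6758 < 0, so the root lies in [-1, -0.875]
h(-0.9375) = 0.1128 > 0, so the root lies in [-0.9375, -0.875]
h(-0.90625) = -0.2936 < 0, so the root lies in [-0.9375, -0.90625]

-0.90625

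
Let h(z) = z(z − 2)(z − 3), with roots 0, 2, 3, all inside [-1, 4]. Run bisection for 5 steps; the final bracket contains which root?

h(1.5) = 1.125 > 0, so the root lies in [-1, 1.5]
h(0.25) = 1.203125 > 0, so the root lies in [-1, 0.25]
h(-0.375) = -3.005859 < 0, so the root lies in [-0.375, 0.25]
h(-0.0625) = -0.3948 < 0, so the root lies in [-0.0625, 0.25]
h(0.09375) = 0.5194 > 0, so the root lies in [-0.0625, 0.09375]

0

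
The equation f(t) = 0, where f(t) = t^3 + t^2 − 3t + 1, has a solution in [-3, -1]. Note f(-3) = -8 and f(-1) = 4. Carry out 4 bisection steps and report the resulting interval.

[-2.5, -2.375]

t = -2 gives f = 3, positive; keep [-3, -2]
t = -2.5 gives f = -0.875, negative; keep [-2.5, -2]
t = -2.25 gives f = 1.421875, positive; keep [-2.5, -2.25]
t = -2.375 gives f = 0.3691, positive; keep [-2.5, -2.375]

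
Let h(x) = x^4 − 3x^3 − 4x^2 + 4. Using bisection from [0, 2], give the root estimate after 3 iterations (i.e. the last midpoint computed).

midpoint 1: h = -2 < 0 → [0, 1]
midpoint 0.5: h = 2.6875 > 0 → [0.5, 1]
midpoint 0.75: h = 0.800781 > 0 → [0.75, 1]

0.75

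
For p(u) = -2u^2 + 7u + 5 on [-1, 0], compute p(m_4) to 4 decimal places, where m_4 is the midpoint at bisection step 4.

u = -0.5 gives p = 1, positive; keep [-1, -0.5]
u = -0.75 gives p = -1.375, negative; keep [-0.75, -0.5]
u = -0.625 gives p = -0.15625, negative; keep [-0.625, -0.5]
u = -0.5625 gives p = 0.4297, positive; keep [-0.625, -0.5625]

0.4297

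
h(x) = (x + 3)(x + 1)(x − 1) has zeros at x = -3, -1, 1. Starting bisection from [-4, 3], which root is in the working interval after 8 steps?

1

x = -0.5 gives h = -1.875, negative; keep [-0.5, 3]
x = 1.25 gives h = 2.390625, positive; keep [-0.5, 1.25]
x = 0.375 gives h = -2.900391, negative; keep [0.375, 1.25]
x = 0.8125 gives h = -1.2957, negative; keep [0.8125, 1.25]
x = 1.03125 gives h = 0.2559, positive; keep [0.8125, 1.03125]
x = 0.921875 gives h = -0.5889, negative; keep [0.921875, 1.03125]
x = 0.9765625 gives h = -0.1842, negative; keep [0.9765625, 1.03125]
x = 1.00390625 gives h = 0.0313, positive; keep [0.9765625, 1.00390625]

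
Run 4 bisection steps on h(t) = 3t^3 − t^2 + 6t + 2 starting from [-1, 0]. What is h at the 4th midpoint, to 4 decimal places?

-0.0642

h(-0.5) = -1.625 < 0, so the root lies in [-0.5, 0]
h(-0.25) = 0.390625 > 0, so the root lies in [-0.5, -0.25]
h(-0.375) = -0.548828 < 0, so the root lies in [-0.375, -0.25]
h(-0.3125) = -0.0642 < 0, so the root lies in [-0.3125, -0.25]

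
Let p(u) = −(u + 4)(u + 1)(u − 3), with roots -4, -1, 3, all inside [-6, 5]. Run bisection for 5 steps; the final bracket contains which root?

3

m = -0.5, p(m) = 6.125 (+); new bracket [-0.5, 5]
m = 2.25, p(m) = 15.234375 (+); new bracket [2.25, 5]
m = 3.625, p(m) = -22.041016 (−); new bracket [2.25, 3.625]
m = 2.9375, p(m) = 1.7073 (+); new bracket [2.9375, 3.625]
m = 3.28125, p(m) = -8.7674 (−); new bracket [2.9375, 3.28125]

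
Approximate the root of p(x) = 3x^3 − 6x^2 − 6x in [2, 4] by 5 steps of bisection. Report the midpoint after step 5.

x = 3 gives p = 9, positive; keep [2, 3]
x = 2.5 gives p = -5.625, negative; keep [2.5, 3]
x = 2.75 gives p = 0.515625, positive; keep [2.5, 2.75]
x = 2.625 gives p = -2.8301, negative; keep [2.625, 2.75]
x = 2.6875 gives p = -1.2283, negative; keep [2.6875, 2.75]

2.6875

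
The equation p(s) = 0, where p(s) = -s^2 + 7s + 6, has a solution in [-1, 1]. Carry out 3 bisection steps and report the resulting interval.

[-1, -0.75]

s = 0 gives p = 6, positive; keep [-1, 0]
s = -0.5 gives p = 2.25, positive; keep [-1, -0.5]
s = -0.75 gives p = 0.1875, positive; keep [-1, -0.75]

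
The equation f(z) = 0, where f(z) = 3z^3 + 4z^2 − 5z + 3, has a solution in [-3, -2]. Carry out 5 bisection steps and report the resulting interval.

m = -2.5, f(m) = -6.375 (−); new bracket [-2.5, -2]
m = -2.25, f(m) = 0.328125 (+); new bracket [-2.5, -2.25]
m = -2.375, f(m) = -2.751953 (−); new bracket [-2.375, -2.25]
m = -2.3125, f(m) = -1.1462 (−); new bracket [-2.3125, -2.25]
m = -2.28125, f(m) = -0.3929 (−); new bracket [-2.28125, -2.25]

[-2.28125, -2.25]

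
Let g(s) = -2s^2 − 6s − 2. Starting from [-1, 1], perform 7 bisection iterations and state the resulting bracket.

midpoint 0: g = -2 < 0 → [-1, 0]
midpoint -0.5: g = 0.5 > 0 → [-0.5, 0]
midpoint -0.25: g = -0.625 < 0 → [-0.5, -0.25]
midpoint -0.375: g = -0.0312 < 0 → [-0.5, -0.375]
midpoint -0.4375: g = 0.2422 > 0 → [-0.4375, -0.375]
midpoint -0.40625: g = 0.1074 > 0 → [-0.40625, -0.375]
midpoint -0.390625: g = 0.0386 > 0 → [-0.390625, -0.375]

[-0.390625, -0.375]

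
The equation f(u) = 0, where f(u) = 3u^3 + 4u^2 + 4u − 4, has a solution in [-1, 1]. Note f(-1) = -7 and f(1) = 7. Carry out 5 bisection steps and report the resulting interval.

f(0) = -4 < 0, so the root lies in [0, 1]
f(0.5) = -0.625 < 0, so the root lies in [0.5, 1]
f(0.75) = 2.515625 > 0, so the root lies in [0.5, 0.75]
f(0.625) = 0.7949 > 0, so the root lies in [0.5, 0.625]
f(0.5625) = 0.0496 > 0, so the root lies in [0.5, 0.5625]

[0.5, 0.5625]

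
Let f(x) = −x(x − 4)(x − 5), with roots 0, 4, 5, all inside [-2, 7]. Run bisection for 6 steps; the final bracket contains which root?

f(2.5) = -9.375 < 0, so the root lies in [-2, 2.5]
f(0.25) = -4.453125 < 0, so the root lies in [-2, 0.25]
f(-0.875) = 25.060547 > 0, so the root lies in [-0.875, 0.25]
f(-0.3125) = 7.1594 > 0, so the root lies in [-0.3125, 0.25]
f(-0.03125) = 0.6338 > 0, so the root lies in [-0.03125, 0.25]
f(0.109375) = -2.0811 < 0, so the root lies in [-0.03125, 0.109375]

0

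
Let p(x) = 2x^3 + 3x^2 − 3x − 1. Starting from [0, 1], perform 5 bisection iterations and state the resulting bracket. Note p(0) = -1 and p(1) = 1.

x = 0.5 gives p = -1.5, negative; keep [0.5, 1]
x = 0.75 gives p = -0.71875, negative; keep [0.75, 1]
x = 0.875 gives p = 0.011719, positive; keep [0.75, 0.875]
x = 0.8125 gives p = -0.3843, negative; keep [0.8125, 0.875]
x = 0.84375 gives p = -0.1942, negative; keep [0.84375, 0.875]

[0.84375, 0.875]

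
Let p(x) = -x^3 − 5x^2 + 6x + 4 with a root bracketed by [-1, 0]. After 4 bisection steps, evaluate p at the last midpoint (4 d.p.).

x = -0.5 gives p = -0.125, negative; keep [-0.5, 0]
x = -0.25 gives p = 2.203125, positive; keep [-0.5, -0.25]
x = -0.375 gives p = 1.099609, positive; keep [-0.5, -0.375]
x = -0.4375 gives p = 0.5017, positive; keep [-0.5, -0.4375]

0.5017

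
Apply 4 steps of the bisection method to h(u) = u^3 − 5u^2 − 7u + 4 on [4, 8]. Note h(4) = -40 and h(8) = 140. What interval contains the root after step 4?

[6, 6.25]

u = 6 gives h = -2, negative; keep [6, 8]
u = 7 gives h = 53, positive; keep [6, 7]
u = 6.5 gives h = 21.875, positive; keep [6, 6.5]
u = 6.25 gives h = 9.0781, positive; keep [6, 6.25]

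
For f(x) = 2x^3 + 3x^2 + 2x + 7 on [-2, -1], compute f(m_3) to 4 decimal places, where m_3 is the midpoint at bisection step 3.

f(-1.5) = 4 > 0, so the root lies in [-2, -1.5]
f(-1.75) = 1.96875 > 0, so the root lies in [-2, -1.75]
f(-1.875) = 0.613281 > 0, so the root lies in [-2, -1.875]

0.6133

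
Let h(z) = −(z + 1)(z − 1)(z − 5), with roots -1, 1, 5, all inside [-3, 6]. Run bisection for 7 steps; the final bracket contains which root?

z = 1.5 gives h = 4.375, positive; keep [1.5, 6]
z = 3.75 gives h = 16.328125, positive; keep [3.75, 6]
z = 4.875 gives h = 2.845703, positive; keep [4.875, 6]
z = 5.4375 gives h = -12.4978, negative; keep [4.875, 5.4375]
z = 5.15625 gives h = -3.998, negative; keep [4.875, 5.15625]
z = 5.015625 gives h = -0.3774, negative; keep [4.875, 5.015625]
z = 4.9453125 gives h = 1.2828, positive; keep [4.9453125, 5.015625]

5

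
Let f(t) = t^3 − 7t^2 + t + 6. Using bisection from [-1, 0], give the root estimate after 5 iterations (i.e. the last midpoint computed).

-0.84375

midpoint -0.5: f = 3.625 > 0 → [-1, -0.5]
midpoint -0.75: f = 0.890625 > 0 → [-1, -0.75]
midpoint -0.875: f = -0.904297 < 0 → [-0.875, -0.75]
midpoint -0.8125: f = 0.03 > 0 → [-0.875, -0.8125]
midpoint -0.84375: f = -0.4278 < 0 → [-0.84375, -0.8125]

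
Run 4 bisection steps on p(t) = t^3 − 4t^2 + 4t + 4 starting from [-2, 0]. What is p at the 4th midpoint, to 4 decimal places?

midpoint -1: p = -5 < 0 → [-1, 0]
midpoint -0.5: p = 0.875 > 0 → [-1, -0.5]
midpoint -0.75: p = -1.671875 < 0 → [-0.75, -0.5]
midpoint -0.625: p = -0.3066 < 0 → [-0.625, -0.5]

-0.3066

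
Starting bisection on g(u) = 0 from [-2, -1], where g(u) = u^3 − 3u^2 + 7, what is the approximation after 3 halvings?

g(-1.5) = -3.125 < 0, so the root lies in [-1.5, -1]
g(-1.25) = 0.359375 > 0, so the root lies in [-1.5, -1.25]
g(-1.375) = -1.271484 < 0, so the root lies in [-1.375, -1.25]

-1.375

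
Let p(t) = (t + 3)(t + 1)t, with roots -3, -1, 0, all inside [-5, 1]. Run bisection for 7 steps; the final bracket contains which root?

t = -2 gives p = 2, positive; keep [-5, -2]
t = -3.5 gives p = -4.375, negative; keep [-3.5, -2]
t = -2.75 gives p = 1.203125, positive; keep [-3.5, -2.75]
t = -3.125 gives p = -0.8301, negative; keep [-3.125, -2.75]
t = -2.9375 gives p = 0.3557, positive; keep [-3.125, -2.9375]
t = -3.03125 gives p = -0.1924, negative; keep [-3.03125, -2.9375]
t = -2.984375 gives p = 0.0925, positive; keep [-3.03125, -2.984375]

-3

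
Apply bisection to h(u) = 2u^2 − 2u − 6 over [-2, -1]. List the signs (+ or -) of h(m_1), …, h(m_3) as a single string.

+-+

midpoint -1.5: h = 1.5 > 0 → [-1.5, -1]
midpoint -1.25: h = -0.375 < 0 → [-1.5, -1.25]
midpoint -1.375: h = 0.53125 > 0 → [-1.375, -1.25]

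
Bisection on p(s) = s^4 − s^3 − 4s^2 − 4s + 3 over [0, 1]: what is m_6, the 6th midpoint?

m = 0.5, p(m) = -0.0625 (−); new bracket [0, 0.5]
m = 0.25, p(m) = 1.738281 (+); new bracket [0.25, 0.5]
m = 0.375, p(m) = 0.904541 (+); new bracket [0.375, 0.5]
m = 0.4375, p(m) = 0.4373 (+); new bracket [0.4375, 0.5]
m = 0.46875, p(m) = 0.1914 (+); new bracket [0.46875, 0.5]
m = 0.484375, p(m) = 0.0654 (+); new bracket [0.484375, 0.5]

0.484375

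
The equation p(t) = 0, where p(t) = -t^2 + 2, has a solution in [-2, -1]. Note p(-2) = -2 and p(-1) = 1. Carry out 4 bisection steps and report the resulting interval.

[-1.4375, -1.375]

t = -1.5 gives p = -0.25, negative; keep [-1.5, -1]
t = -1.25 gives p = 0.4375, positive; keep [-1.5, -1.25]
t = -1.375 gives p = 0.109375, positive; keep [-1.5, -1.375]
t = -1.4375 gives p = -0.0664, negative; keep [-1.4375, -1.375]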